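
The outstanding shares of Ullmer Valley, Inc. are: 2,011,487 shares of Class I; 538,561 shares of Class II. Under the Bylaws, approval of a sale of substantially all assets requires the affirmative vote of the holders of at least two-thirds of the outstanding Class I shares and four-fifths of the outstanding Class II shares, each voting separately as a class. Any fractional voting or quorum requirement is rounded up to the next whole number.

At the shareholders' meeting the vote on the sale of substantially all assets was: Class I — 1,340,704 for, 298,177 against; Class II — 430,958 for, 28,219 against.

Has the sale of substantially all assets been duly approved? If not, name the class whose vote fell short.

Not approved — the Class I shares did not give the required vote.

Class I: 2/3 of 2011487 = 1340991.33, rounded up to 1340992; 1,340,992 required, 1,340,704 in favor — not approved.
Class II: 4/5 of 538561 = 430848.80, rounded up to 430849; 430,849 required, 430,958 in favor — approved.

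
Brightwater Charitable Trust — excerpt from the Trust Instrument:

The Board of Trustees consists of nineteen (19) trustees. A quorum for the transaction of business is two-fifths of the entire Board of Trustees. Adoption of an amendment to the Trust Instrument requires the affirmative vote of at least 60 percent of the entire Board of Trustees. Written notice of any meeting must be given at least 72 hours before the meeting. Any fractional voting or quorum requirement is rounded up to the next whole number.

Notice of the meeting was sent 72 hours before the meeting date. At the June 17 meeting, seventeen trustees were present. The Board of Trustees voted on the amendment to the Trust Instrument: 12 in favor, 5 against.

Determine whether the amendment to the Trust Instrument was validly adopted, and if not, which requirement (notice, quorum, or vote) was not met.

Notice: 72 hours given; 72 required (72 ≥ 72). Satisfied.
Quorum: 17 present; quorum is 8. Satisfied.
Vote: the amendment to the Trust Instrument requires three-fifths of the entire Board of Trustees (19). 3/5 of 19 = 11.40, rounded up to 12, so 12 affirmative votes are needed; 12 voted in favor. Satisfied.

Valid — all requirements satisfied.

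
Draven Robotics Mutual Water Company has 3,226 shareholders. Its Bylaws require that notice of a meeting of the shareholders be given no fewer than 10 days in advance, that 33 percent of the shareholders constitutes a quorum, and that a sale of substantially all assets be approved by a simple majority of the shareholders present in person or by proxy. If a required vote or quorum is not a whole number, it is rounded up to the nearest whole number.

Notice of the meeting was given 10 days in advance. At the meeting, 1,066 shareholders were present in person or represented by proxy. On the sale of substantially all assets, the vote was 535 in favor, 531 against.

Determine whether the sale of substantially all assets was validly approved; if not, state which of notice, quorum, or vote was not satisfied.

Valid — all requirements satisfied.

Notice: 10 days given; 10 required. Satisfied.
Quorum: 33% of 3,226 = 1,064.58, rounded up to 1,065; 1,066 present. Satisfied.
Vote: requires a majority of those present (1,066); a majority of 1066 is 534, so 534 needed; 535 in favor. Satisfied.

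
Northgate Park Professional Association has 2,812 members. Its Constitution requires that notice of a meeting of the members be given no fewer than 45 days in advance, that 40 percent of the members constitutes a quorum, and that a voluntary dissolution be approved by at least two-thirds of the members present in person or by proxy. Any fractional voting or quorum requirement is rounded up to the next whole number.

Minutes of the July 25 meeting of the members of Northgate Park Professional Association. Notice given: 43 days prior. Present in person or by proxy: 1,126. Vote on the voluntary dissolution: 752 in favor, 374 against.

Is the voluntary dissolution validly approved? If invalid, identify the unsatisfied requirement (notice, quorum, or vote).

Notice: 43 days given; 45 required. Not satisfied.
Quorum: 40% of 2,812 = 1,124.80, rounded up to 1,125; 1,126 present. Satisfied.
Vote: requires two-thirds of those present (1,126); 2/3 of 1126 = 750.67, rounded up to 751, so 751 needed; 752 in favor. Satisfied.

Invalid — notice requirement not satisfied.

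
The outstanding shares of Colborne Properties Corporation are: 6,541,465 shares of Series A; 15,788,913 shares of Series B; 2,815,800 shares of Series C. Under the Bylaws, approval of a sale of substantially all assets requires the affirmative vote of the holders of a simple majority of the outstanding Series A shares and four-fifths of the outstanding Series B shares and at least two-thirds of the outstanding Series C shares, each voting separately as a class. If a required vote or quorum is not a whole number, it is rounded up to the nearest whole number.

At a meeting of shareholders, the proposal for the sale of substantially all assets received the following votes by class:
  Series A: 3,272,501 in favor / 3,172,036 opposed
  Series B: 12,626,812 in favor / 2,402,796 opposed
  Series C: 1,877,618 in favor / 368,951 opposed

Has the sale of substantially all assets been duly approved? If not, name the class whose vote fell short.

Series A: a majority of 6541465 is 3270733; 3,270,733 required, 3,272,501 in favor — approved.
Series B: 4/5 of 15788913 = 12631130.40, rounded up to 12631131; 12,631,131 required, 12,626,812 in favor — not approved.
Series C: 2/3 of 2815800 = 1877200; 1,877,200 required, 1,877,618 in favor — approved.

Not approved — the Series B shares did not give the required vote.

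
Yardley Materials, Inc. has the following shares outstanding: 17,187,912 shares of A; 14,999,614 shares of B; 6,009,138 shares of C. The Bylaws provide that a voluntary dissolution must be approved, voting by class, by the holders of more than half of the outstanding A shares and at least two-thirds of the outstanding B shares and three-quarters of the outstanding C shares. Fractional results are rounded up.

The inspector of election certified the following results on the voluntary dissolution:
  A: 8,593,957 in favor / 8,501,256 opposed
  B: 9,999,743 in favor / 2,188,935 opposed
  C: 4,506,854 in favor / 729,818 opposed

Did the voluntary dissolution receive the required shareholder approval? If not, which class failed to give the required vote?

A: a majority of 17187912 is 8593957; 8,593,957 required, 8,593,957 in favor — approved.
B: 2/3 of 14999614 = 9999742.67, rounded up to 9999743; 9,999,743 required, 9,999,743 in favor — approved.
C: 3/4 of 6009138 = 4506853.50, rounded up to 4506854; 4,506,854 required, 4,506,854 in favor — approved.

Approved — every class gave the required vote.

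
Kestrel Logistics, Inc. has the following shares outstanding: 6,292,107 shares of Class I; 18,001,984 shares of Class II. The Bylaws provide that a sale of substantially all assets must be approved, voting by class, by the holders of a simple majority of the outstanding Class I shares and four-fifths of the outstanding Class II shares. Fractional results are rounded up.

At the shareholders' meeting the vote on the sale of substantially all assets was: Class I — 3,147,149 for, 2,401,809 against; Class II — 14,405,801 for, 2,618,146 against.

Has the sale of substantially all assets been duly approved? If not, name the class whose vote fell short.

Class I: a majority of 6292107 is 3146054; 3,146,054 required, 3,147,149 in favor — approved.
Class II: 4/5 of 18001984 = 14401587.20, rounded up to 14401588; 14,401,588 required, 14,405,801 in favor — approved.

Approved — every class gave the required vote.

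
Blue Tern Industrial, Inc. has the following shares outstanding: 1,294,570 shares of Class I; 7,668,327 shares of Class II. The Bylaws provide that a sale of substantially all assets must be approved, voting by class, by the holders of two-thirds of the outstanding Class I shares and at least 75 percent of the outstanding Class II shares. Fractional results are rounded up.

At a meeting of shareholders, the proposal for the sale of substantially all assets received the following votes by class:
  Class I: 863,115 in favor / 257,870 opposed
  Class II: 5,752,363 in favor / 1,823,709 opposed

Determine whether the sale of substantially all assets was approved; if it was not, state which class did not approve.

Approved — every class gave the required vote.

Class I: 2/3 of 1294570 = 863046.67, rounded up to 863047; 863,047 required, 863,115 in favor — approved.
Class II: 3/4 of 7668327 = 5751245.25, rounded up to 5751246; 5,751,246 required, 5,752,363 in favor — approved.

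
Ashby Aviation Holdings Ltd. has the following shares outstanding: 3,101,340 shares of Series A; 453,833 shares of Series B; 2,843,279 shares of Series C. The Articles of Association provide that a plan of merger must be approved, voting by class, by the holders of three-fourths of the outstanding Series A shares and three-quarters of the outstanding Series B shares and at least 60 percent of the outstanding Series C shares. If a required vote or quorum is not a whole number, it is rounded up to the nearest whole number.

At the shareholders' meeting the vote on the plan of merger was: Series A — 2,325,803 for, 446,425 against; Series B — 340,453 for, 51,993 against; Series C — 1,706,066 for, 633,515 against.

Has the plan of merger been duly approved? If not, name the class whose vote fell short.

Not approved — the Series A shares did not give the required vote.

Series A: 3/4 of 3101340 = 2326005; 2,326,005 required, 2,325,803 in favor — not approved.
Series B: 3/4 of 453833 = 340374.75, rounded up to 340375; 340,375 required, 340,453 in favor — approved.
Series C: 3/5 of 2843279 = 1705967.40, rounded up to 1705968; 1,705,968 required, 1,706,066 in favor — approved.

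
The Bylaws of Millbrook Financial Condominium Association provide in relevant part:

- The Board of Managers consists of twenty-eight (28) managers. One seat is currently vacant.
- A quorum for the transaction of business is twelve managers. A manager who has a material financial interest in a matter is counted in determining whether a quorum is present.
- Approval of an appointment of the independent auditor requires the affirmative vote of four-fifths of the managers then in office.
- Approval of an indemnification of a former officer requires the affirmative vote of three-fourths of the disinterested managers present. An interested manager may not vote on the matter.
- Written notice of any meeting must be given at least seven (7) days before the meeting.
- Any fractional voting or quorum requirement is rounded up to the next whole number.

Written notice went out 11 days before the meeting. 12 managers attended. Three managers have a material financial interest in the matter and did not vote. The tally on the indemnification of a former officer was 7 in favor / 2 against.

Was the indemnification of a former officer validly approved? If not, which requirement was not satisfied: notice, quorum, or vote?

Valid — all requirements satisfied.

Notice: 11 days given; 7 required (11 ≥ 7). Satisfied.
Quorum: 12 present (interested managers count toward quorum); quorum is 12. Satisfied.
Vote: the indemnification of a former officer requires three-fourths of the disinterested managers present (12 − 3 = 9). 3/4 of 9 = 6.75, rounded up to 7, so 7 affirmative votes are needed; 7 voted in favor. Satisfied.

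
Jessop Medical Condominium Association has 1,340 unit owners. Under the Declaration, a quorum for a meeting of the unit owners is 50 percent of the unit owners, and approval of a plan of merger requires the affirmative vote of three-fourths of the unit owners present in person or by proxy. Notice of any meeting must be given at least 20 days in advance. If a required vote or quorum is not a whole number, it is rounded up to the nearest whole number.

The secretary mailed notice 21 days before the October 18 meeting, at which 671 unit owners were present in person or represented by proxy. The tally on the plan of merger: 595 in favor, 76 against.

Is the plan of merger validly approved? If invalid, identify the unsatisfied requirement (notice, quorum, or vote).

Notice: 21 days given; 20 required. Satisfied.
Quorum: 50% of 1,340 = 670; 671 present. Satisfied.
Vote: requires three-fourths of those present (671); 3/4 of 671 = 503.25, rounded up to 504, so 504 needed; 595 in favor. Satisfied.

Valid — all requirements satisfied.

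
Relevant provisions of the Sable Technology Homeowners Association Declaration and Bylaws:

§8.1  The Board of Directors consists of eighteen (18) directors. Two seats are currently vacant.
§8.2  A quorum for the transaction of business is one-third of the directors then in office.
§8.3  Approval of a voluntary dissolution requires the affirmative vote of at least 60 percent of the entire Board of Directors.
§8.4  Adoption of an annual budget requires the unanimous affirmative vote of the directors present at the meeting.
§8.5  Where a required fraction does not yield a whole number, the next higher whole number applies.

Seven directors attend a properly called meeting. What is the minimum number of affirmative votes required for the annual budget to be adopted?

The annual budget requires the unanimous vote of the directors present (7).
Unanimous means all 7.

7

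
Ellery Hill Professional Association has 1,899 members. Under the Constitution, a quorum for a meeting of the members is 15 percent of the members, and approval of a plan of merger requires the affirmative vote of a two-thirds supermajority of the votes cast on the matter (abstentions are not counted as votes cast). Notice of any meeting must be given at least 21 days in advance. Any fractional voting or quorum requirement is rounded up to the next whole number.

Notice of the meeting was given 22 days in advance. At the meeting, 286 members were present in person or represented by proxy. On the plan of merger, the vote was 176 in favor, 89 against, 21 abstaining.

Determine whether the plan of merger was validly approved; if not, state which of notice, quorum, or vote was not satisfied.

Notice: 22 days given; 21 required. Satisfied.
Quorum: 15% of 1,899 = 284.85, rounded up to 285; 286 present. Satisfied.
Vote: requires two-thirds of the votes cast (286 − 21 abstaining = 265); 2/3 of 265 = 176.67, rounded up to 177, so 177 needed; 176 in favor. Not satisfied.

Invalid — vote requirement not satisfied.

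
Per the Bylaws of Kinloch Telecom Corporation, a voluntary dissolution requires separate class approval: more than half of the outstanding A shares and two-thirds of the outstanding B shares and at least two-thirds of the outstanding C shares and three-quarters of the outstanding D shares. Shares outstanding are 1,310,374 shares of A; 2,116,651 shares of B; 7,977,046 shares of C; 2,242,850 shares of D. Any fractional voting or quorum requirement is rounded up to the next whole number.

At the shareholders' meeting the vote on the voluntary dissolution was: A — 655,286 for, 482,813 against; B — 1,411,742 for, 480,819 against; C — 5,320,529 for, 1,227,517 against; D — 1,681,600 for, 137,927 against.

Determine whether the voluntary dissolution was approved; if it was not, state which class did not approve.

Not approved — the D shares did not give the required vote.

A: a majority of 1310374 is 655188; 655,188 required, 655,286 in favor — approved.
B: 2/3 of 2116651 = 1411100.67, rounded up to 1411101; 1,411,101 required, 1,411,742 in favor — approved.
C: 2/3 of 7977046 = 5318030.67, rounded up to 5318031; 5,318,031 required, 5,320,529 in favor — approved.
D: 3/4 of 2242850 = 1682137.50, rounded up to 1682138; 1,682,138 required, 1,681,600 in favor — not approved.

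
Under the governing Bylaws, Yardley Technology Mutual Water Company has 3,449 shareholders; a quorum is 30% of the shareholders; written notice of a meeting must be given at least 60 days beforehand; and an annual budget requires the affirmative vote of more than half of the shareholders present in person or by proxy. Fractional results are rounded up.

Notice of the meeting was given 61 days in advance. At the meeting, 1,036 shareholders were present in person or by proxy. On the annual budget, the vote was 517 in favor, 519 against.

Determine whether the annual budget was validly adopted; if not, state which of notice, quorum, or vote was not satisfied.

Invalid — vote requirement not satisfied.

Notice: 61 days given; 60 required. Satisfied.
Quorum: 30% of 3,449 = 1,034.70, rounded up to 1,035; 1,036 present. Satisfied.
Vote: requires a majority of those present (1,036); a majority of 1036 is 519, so 519 needed; 517 in favor. Not satisfied.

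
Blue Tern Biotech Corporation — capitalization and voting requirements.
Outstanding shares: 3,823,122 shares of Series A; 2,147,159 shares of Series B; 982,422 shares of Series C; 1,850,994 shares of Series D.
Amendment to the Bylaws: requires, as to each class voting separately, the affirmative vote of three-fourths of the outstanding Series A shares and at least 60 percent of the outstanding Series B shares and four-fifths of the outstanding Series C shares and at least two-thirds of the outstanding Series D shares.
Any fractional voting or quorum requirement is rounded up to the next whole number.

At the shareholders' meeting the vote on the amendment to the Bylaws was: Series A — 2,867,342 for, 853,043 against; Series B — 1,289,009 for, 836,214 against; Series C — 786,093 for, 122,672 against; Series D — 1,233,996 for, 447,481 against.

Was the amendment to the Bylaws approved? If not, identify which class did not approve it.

Approved — every class gave the required vote.

Series A: 3/4 of 3823122 = 2867341.50, rounded up to 2867342; 2,867,342 required, 2,867,342 in favor — approved.
Series B: 3/5 of 2147159 = 1288295.40, rounded up to 1288296; 1,288,296 required, 1,289,009 in favor — approved.
Series C: 4/5 of 982422 = 785937.60, rounded up to 785938; 785,938 required, 786,093 in favor — approved.
Series D: 2/3 of 1850994 = 1233996; 1,233,996 required, 1,233,996 in favor — approved.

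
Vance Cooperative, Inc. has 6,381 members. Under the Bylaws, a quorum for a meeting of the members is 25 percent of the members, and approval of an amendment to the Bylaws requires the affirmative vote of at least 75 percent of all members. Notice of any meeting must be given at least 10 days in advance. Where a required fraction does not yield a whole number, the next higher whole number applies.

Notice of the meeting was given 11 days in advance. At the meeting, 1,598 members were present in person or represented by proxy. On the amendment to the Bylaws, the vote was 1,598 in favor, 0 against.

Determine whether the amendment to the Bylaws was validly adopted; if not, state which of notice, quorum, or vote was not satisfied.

Notice: 11 days given; 10 required. Satisfied.
Quorum: 25% of 6,381 = 1,595.25, rounded up to 1,596; 1,598 present. Satisfied.
Vote: requires three-fourths of all members (6,381); 3/4 of 6381 = 4785.75, rounded up to 4786, so 4,786 needed; 1,598 in favor. Not satisfied.

Invalid — vote requirement not satisfied.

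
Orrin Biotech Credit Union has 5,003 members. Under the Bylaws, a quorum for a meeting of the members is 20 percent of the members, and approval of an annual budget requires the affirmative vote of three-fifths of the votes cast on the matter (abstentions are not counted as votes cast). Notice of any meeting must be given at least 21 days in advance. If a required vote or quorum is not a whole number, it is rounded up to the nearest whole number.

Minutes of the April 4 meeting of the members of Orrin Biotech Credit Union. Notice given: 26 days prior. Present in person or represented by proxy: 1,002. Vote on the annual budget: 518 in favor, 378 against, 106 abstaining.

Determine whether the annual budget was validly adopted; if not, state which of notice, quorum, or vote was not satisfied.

Invalid — vote requirement not satisfied.

Notice: 26 days given; 21 required. Satisfied.
Quorum: 20% of 5,003 = 1,000.60, rounded up to 1,001; 1,002 present. Satisfied.
Vote: requires three-fifths of the votes cast (1,002 − 106 abstaining = 896); 3/5 of 896 = 537.60, rounded up to 538, so 538 needed; 518 in favor. Not satisfied.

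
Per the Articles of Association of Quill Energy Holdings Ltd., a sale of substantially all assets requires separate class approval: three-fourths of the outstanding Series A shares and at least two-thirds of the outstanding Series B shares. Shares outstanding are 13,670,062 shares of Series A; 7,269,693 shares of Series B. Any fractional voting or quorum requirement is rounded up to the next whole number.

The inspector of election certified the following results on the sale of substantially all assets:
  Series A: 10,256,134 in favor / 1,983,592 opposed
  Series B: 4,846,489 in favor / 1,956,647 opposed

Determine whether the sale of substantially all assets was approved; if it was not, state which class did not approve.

Approved — every class gave the required vote.

Series A: 3/4 of 13670062 = 10252546.50, rounded up to 10252547; 10,252,547 required, 10,256,134 in favor — approved.
Series B: 2/3 of 7269693 = 4846462; 4,846,462 required, 4,846,489 in favor — approved.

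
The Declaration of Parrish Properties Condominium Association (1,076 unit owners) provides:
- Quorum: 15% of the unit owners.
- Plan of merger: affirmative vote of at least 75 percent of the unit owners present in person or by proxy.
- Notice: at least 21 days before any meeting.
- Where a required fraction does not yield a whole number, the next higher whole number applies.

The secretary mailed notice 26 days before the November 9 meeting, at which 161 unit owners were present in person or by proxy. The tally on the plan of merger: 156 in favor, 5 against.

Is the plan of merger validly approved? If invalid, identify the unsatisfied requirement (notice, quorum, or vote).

Notice: 26 days given; 21 required. Satisfied.
Quorum: 15% of 1,076 = 161.40, rounded up to 162; 161 present. Not satisfied.
Vote: requires three-fourths of those present (161); 3/4 of 161 = 120.75, rounded up to 121, so 121 needed; 156 in favor. Satisfied.

Invalid — quorum requirement not satisfied.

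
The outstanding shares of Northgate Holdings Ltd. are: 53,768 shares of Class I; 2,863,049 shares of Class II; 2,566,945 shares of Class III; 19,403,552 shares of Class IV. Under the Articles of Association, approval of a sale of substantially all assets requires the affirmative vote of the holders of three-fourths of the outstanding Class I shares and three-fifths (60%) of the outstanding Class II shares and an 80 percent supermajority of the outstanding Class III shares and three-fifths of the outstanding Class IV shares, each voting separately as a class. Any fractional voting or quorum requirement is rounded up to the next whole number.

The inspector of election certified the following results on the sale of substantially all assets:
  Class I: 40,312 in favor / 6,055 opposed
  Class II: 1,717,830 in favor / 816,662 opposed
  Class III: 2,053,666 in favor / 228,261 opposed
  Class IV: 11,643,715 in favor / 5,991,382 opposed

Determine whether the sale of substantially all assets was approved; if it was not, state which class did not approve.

Class I: 3/4 of 53768 = 40326; 40,326 required, 40,312 in favor — not approved.
Class II: 3/5 of 2863049 = 1717829.40, rounded up to 1717830; 1,717,830 required, 1,717,830 in favor — approved.
Class III: 4/5 of 2566945 = 2053556; 2,053,556 required, 2,053,666 in favor — approved.
Class IV: 3/5 of 19403552 = 11642131.20, rounded up to 11642132; 11,642,132 required, 11,643,715 in favor — approved.

Not approved — the Class I shares did not give the required vote.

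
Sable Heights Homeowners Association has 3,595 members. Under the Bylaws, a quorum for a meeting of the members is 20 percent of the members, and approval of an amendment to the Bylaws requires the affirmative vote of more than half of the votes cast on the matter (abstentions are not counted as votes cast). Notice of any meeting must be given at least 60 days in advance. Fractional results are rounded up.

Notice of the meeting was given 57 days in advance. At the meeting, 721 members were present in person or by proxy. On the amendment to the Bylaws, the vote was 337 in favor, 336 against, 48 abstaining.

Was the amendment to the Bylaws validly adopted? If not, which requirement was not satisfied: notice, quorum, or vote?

Invalid — notice requirement not satisfied.

Notice: 57 days given; 60 required. Not satisfied.
Quorum: 20% of 3,595 = 719; 721 present. Satisfied.
Vote: requires a majority of the votes cast (721 − 48 abstaining = 673); a majority of 673 is 337, so 337 needed; 337 in favor. Satisfied.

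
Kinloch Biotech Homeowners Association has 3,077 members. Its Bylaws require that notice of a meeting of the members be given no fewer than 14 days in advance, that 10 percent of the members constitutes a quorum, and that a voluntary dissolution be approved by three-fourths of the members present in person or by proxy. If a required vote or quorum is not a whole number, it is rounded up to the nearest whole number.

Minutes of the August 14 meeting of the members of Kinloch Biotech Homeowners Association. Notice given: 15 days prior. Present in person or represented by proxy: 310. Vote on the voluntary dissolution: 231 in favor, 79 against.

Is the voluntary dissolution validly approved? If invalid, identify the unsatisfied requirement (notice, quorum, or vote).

Invalid — vote requirement not satisfied.

Notice: 15 days given; 14 required. Satisfied.
Quorum: 10% of 3,077 = 307.70, rounded up to 308; 310 present. Satisfied.
Vote: requires three-fourths of those present (310); 3/4 of 310 = 232.50, rounded up to 233, so 233 needed; 231 in favor. Not satisfied.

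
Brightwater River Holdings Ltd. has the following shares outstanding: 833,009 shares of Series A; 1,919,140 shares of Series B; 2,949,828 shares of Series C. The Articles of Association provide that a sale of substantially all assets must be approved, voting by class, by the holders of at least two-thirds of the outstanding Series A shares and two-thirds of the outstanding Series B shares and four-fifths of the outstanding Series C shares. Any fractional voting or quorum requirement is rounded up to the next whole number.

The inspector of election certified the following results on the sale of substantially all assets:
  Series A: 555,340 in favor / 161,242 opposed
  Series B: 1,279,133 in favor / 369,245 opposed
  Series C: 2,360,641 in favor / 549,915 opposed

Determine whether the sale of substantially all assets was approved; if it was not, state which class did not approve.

Not approved — the Series B shares did not give the required vote.

Series A: 2/3 of 833009 = 555339.33, rounded up to 555340; 555,340 required, 555,340 in favor — approved.
Series B: 2/3 of 1919140 = 1279426.67, rounded up to 1279427; 1,279,427 required, 1,279,133 in favor — not approved.
Series C: 4/5 of 2949828 = 2359862.40, rounded up to 2359863; 2,359,863 required, 2,360,641 in favor — approved.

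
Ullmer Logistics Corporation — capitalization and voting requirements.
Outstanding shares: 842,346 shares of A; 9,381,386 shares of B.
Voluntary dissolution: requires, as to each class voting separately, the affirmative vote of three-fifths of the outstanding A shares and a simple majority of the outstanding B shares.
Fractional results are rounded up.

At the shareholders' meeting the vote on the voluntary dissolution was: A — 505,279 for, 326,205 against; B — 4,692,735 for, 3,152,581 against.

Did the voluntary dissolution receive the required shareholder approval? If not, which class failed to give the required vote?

Not approved — the A shares did not give the required vote.

A: 3/5 of 842346 = 505407.60, rounded up to 505408; 505,408 required, 505,279 in favor — not approved.
B: a majority of 9381386 is 4690694; 4,690,694 required, 4,692,735 in favor — approved.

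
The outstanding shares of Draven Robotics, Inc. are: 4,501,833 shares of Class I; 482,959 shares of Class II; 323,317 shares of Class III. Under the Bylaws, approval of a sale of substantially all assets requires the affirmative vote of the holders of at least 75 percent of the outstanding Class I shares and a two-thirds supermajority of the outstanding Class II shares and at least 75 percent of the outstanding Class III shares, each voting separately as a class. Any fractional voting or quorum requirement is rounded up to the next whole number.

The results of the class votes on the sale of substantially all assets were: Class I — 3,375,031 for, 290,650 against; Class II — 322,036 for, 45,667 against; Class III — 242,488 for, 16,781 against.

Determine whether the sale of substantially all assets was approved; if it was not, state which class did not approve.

Not approved — the Class I shares did not give the required vote.

Class I: 3/4 of 4501833 = 3376374.75, rounded up to 3376375; 3,376,375 required, 3,375,031 in favor — not approved.
Class II: 2/3 of 482959 = 321972.67, rounded up to 321973; 321,973 required, 322,036 in favor — approved.
Class III: 3/4 of 323317 = 242487.75, rounded up to 242488; 242,488 required, 242,488 in favor — approved.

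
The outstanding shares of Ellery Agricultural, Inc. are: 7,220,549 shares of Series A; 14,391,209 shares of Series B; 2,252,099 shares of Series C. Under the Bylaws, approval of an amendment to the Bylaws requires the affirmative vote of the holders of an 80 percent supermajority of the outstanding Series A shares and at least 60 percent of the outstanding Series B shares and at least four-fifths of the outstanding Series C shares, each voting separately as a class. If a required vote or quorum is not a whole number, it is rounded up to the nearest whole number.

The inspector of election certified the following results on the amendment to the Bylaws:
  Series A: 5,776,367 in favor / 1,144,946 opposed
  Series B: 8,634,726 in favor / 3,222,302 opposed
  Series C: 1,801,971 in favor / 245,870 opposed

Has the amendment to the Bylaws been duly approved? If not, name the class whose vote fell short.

Series A: 4/5 of 7220549 = 5776439.20, rounded up to 5776440; 5,776,440 required, 5,776,367 in favor — not approved.
Series B: 3/5 of 14391209 = 8634725.40, rounded up to 8634726; 8,634,726 required, 8,634,726 in favor — approved.
Series C: 4/5 of 2252099 = 1801679.20, rounded up to 1801680; 1,801,680 required, 1,801,971 in favor — approved.

Not approved — the Series A shares did not give the required vote.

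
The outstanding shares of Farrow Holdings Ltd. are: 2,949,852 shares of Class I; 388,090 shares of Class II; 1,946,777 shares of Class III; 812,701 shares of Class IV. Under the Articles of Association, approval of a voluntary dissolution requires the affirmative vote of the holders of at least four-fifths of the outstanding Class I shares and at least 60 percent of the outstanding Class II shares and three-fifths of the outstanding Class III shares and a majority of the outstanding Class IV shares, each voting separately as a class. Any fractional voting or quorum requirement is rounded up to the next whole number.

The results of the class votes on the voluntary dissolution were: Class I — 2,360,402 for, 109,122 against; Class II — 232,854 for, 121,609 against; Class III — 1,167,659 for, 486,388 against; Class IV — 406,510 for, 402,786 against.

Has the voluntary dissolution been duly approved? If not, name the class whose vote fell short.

Class I: 4/5 of 2949852 = 2359881.60, rounded up to 2359882; 2,359,882 required, 2,360,402 in favor — approved.
Class II: 3/5 of 388090 = 232854; 232,854 required, 232,854 in favor — approved.
Class III: 3/5 of 1946777 = 1168066.20, rounded up to 1168067; 1,168,067 required, 1,167,659 in favor — not approved.
Class IV: a majority of 812701 is 406351; 406,351 required, 406,510 in favor — approved.

Not approved — the Class III shares did not give the required vote.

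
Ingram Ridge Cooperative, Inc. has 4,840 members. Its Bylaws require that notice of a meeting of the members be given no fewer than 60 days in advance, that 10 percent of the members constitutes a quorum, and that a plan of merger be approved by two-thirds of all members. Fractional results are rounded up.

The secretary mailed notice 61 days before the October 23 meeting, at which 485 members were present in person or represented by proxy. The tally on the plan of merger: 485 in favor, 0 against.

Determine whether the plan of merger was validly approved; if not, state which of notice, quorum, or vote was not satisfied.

Invalid — vote requirement not satisfied.

Notice: 61 days given; 60 required. Satisfied.
Quorum: 10% of 4,840 = 484; 485 present. Satisfied.
Vote: requires two-thirds of all members (4,840); 2/3 of 4840 = 3226.67, rounded up to 3227, so 3,227 needed; 485 in favor. Not satisfied.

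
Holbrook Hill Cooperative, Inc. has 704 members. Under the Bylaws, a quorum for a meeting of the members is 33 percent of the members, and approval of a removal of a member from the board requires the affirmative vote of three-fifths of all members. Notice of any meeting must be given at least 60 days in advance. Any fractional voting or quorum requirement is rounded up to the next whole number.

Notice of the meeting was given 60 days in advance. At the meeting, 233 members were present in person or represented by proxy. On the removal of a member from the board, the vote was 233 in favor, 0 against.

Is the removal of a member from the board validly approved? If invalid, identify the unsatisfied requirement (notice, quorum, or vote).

Invalid — vote requirement not satisfied.

Notice: 60 days given; 60 required. Satisfied.
Quorum: 33% of 704 = 232.32, rounded up to 233; 233 present. Satisfied.
Vote: requires three-fifths of all members (704); 3/5 of 704 = 422.40, rounded up to 423, so 423 needed; 233 in favor. Not satisfied.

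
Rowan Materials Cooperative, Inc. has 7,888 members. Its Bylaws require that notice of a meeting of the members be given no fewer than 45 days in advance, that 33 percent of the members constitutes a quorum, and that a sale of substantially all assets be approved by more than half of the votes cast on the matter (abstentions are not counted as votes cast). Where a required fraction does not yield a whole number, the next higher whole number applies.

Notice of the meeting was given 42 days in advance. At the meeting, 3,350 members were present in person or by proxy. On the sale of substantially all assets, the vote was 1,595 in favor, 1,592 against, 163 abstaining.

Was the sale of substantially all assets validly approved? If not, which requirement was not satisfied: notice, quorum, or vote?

Invalid — notice requirement not satisfied.

Notice: 42 days given; 45 required. Not satisfied.
Quorum: 33% of 7,888 = 2,603.04, rounded up to 2,604; 3,350 present. Satisfied.
Vote: requires a majority of the votes cast (3,350 − 163 abstaining = 3,187); a majority of 3187 is 1594, so 1,594 needed; 1,595 in favor. Satisfied.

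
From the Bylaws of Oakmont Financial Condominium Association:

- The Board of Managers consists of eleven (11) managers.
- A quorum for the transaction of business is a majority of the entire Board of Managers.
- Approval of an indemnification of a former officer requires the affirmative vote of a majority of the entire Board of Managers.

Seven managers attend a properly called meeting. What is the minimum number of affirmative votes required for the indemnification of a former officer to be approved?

6

The indemnification of a former officer requires a majority of the entire Board of Managers (11).
A majority of 11 is 6.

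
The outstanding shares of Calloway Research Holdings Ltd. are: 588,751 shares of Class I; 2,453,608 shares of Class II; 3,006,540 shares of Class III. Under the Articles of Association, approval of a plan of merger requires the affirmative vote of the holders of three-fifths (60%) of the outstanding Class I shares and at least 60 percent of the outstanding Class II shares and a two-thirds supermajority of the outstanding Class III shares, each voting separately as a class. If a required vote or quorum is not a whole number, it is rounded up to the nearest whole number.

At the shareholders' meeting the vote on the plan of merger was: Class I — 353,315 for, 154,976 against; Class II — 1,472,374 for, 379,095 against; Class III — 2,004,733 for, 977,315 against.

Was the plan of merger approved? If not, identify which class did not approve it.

Class I: 3/5 of 588751 = 353250.60, rounded up to 353251; 353,251 required, 353,315 in favor — approved.
Class II: 3/5 of 2453608 = 1472164.80, rounded up to 1472165; 1,472,165 required, 1,472,374 in favor — approved.
Class III: 2/3 of 3006540 = 2004360; 2,004,360 required, 2,004,733 in favor — approved.

Approved — every class gave the required vote.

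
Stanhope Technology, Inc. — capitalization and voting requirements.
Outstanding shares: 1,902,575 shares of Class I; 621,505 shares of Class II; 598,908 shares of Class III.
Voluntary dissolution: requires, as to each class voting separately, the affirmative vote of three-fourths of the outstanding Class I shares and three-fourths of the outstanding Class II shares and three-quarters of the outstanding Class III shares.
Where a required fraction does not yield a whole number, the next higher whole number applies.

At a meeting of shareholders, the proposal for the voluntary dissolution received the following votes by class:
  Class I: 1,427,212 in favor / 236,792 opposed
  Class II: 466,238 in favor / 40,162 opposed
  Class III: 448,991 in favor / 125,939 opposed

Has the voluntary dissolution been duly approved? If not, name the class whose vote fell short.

Not approved — the Class III shares did not give the required vote.

Class I: 3/4 of 1902575 = 1426931.25, rounded up to 1426932; 1,426,932 required, 1,427,212 in favor — approved.
Class II: 3/4 of 621505 = 466128.75, rounded up to 466129; 466,129 required, 466,238 in favor — approved.
Class III: 3/4 of 598908 = 449181; 449,181 required, 448,991 in favor — not approved.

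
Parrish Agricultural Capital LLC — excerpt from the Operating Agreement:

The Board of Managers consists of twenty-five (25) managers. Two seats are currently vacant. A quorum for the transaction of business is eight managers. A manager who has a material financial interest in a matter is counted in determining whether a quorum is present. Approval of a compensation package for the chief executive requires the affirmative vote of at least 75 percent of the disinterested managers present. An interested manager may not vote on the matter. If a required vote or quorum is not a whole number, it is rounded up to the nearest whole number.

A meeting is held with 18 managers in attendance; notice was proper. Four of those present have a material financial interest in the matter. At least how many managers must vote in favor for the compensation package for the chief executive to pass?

11

The compensation package for the chief executive requires three-fourths of the disinterested managers present (18 − 4 = 14).
3/4 of 14 = 10.50, rounded up to 11.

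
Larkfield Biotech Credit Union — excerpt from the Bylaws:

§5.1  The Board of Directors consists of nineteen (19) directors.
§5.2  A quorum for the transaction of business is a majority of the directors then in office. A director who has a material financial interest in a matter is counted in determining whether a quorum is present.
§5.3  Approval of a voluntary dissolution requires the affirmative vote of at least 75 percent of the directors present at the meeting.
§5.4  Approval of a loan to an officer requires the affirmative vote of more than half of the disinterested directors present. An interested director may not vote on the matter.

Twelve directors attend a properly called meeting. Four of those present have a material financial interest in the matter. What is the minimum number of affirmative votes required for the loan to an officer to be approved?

5

The loan to an officer requires a majority of the disinterested directors present (12 − 4 = 8).
A majority of 8 is 5.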